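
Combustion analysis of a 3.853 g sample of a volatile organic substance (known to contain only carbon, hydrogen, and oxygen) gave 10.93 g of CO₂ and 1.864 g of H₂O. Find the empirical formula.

C6H5O

mol C = 10.93 g CO₂ ÷ 44.009 g/mol = 0.24836 mol
mol H = 2 × 1.864 g H₂O ÷ 18.015 g/mol = 0.20694 mol
mass O = 3.853 − (2.9830 + 0.20859) = 0.66137 g → mol O = 0.66137 ÷ 15.999 = 0.041338 mol
Divide by the smallest (0.041338 mol): C 6.008, H 5.006, O 1.000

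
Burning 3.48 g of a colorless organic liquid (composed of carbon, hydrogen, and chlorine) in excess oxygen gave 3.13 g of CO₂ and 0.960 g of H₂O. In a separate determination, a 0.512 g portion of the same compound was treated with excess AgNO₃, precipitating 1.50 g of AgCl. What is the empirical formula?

mol C = 3.13 g CO₂ ÷ 44.009 g/mol = 0.07112 mol
mol H = 2 × 0.960 g H₂O ÷ 18.015 g/mol = 0.1066 mol
From the AgCl data: mol Cl per gram of compound = (1.50 ÷ 143.318) ÷ 0.512 = 0.02044 mol/g, so in the 3.48 g combustion sample mol Cl = 0.07114 mol
Divide by the smallest (0.07112 mol): C 1.000, H 1.499, Cl 1.000
Multiplying each by 2 gives whole numbers: C 2.00, H 3.00, Cl 2.00

C2H3Cl2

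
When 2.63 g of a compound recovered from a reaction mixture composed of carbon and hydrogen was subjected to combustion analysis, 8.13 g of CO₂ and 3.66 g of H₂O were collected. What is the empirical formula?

mol C = 8.13 g CO₂ ÷ 44.009 g/mol = 0.1847 mol
mol H = 2 × 3.66 g H₂O ÷ 18.015 g/mol = 0.4063 mol
Divide by the smallest (0.1847 mol): C 1.000, H 2.200
Multiplying each by 5 gives whole numbers: C 5.00, H 11.00

C5H11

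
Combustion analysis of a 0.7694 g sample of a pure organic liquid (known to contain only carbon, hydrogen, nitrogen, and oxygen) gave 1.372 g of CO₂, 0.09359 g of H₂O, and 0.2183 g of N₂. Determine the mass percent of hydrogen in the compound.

1.36%

mol C = 1.372 g CO₂ ÷ 44.009 g/mol = 0.031175 mol
mol H = 2 × 0.09359 g H₂O ÷ 18.015 g/mol = 0.010390 mol
mol N = 2 × 0.2183 g N₂ ÷ 28.014 g/mol = 0.015585 mol
mass O = 0.7694 − (0.37445 + 0.010473 + 0.21830) = 0.16618 g → mol O = 0.16618 ÷ 15.999 = 0.010387 mol
mass % H = 0.010473 g ÷ 0.7694 g × 100%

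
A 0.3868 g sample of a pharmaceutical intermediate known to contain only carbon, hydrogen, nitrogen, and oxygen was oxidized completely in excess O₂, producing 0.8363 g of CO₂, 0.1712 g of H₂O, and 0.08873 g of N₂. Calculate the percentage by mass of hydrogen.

mol C = 0.8363 g CO₂ ÷ 44.009 g/mol = 0.019003 mol
mol H = 2 × 0.1712 g H₂O ÷ 18.015 g/mol = 0.019006 mol
mol N = 2 × 0.08873 g N₂ ÷ 28.014 g/mol = 0.0063347 mol
mass O = 0.3868 − (0.22824 + 0.019158 + 0.088730) = 0.050667 g → mol O = 0.050667 ÷ 15.999 = 0.0031669 mol
mass % H = 0.019158 g ÷ 0.3868 g × 100%

4.95%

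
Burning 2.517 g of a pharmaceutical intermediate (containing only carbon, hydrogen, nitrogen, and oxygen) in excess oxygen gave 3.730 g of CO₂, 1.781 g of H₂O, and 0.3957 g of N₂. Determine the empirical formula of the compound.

C3H7NO2

mol C = 3.730 g CO₂ ÷ 44.009 g/mol = 0.084755 mol
mol H = 2 × 1.781 g H₂O ÷ 18.015 g/mol = 0.19772 mol
mol N = 2 × 0.3957 g N₂ ÷ 28.014 g/mol = 0.028250 mol
mass O = 2.517 − (1.0180 + 0.19931 + 0.39570) = 0.90400 g → mol O = 0.90400 ÷ 15.999 = 0.056503 mol
Divide by the smallest (0.028250 mol): C 3.000, H 6.999, N 1.000, O 2.000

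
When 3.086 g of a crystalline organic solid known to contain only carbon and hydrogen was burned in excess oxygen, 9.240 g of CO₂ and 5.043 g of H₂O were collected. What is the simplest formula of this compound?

mol C = 9.240 g CO₂ ÷ 44.009 g/mol = 0.20996 mol
mol H = 2 × 5.043 g H₂O ÷ 18.015 g/mol = 0.55987 mol
Divide by the smallest (0.20996 mol): C 1.000, H 2.667
Multiplying each by 3 gives whole numbers: C 3.00, H 8.00

C3H8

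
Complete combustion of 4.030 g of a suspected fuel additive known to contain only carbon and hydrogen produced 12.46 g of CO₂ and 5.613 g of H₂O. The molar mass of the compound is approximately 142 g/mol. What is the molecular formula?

C10H22

mol C = 12.46 g CO₂ ÷ 44.009 g/mol = 0.28312 mol
mol H = 2 × 5.613 g H₂O ÷ 18.015 g/mol = 0.62315 mol
Divide by the smallest (0.28312 mol): C 1.000, H 2.201
Multiplying each by 5 gives whole numbers: C 5.00, H 11.00
Empirical formula: C5H11
Empirical-formula mass = 71.14 g/mol; 142 ÷ 71.14 ≈ 2, so the molecular formula is C10H22.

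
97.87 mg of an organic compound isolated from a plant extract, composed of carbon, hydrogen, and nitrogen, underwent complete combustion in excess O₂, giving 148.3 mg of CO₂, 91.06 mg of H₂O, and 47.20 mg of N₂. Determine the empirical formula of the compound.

CH3N

mol C = 0.1483 g CO₂ ÷ 44.009 g/mol = 0.0033698 mol
mol H = 2 × 0.09106 g H₂O ÷ 18.015 g/mol = 0.010109 mol
mol N = 2 × 0.04720 g N₂ ÷ 28.014 g/mol = 0.0033697 mol
Divide by the smallest (0.0033697 mol): C 1.000, H 3.000, N 1.000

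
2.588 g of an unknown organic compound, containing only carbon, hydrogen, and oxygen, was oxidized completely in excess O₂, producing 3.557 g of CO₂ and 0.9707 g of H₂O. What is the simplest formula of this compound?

mol C = 3.557 g CO₂ ÷ 44.009 g/mol = 0.080824 mol
mol H = 2 × 0.9707 g H₂O ÷ 18.015 g/mol = 0.10777 mol
mass O = 2.588 − (0.97078 + 0.10863) = 1.5086 g → mol O = 1.5086 ÷ 15.999 = 0.094293 mol
Divide by the smallest (0.080824 mol): C 1.000, H 1.333, O 1.167
Multiplying each by 6 gives whole numbers: C 6.00, H 8.00, O 7.00

C6H8O7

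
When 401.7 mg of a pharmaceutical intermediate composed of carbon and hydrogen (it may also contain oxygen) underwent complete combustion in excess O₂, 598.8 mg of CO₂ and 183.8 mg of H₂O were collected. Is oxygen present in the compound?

mol C = 0.5988 g CO₂ ÷ 44.009 g/mol = 0.013606 mol
mol H = 2 × 0.1838 g H₂O ÷ 18.015 g/mol = 0.020405 mol
C and H account for only 0.18399 g of the 0.4017 g sample; the remaining 0.21771 g must be oxygen.

yes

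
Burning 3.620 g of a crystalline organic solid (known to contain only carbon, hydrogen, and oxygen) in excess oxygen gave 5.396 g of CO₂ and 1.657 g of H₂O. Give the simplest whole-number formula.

C2H3O2

mol C = 5.396 g CO₂ ÷ 44.009 g/mol = 0.12261 mol
mol H = 2 × 1.657 g H₂O ÷ 18.015 g/mol = 0.18396 mol
mass O = 3.620 − (1.4727 + 0.18543) = 1.9619 g → mol O = 1.9619 ÷ 15.999 = 0.12263 mol
Divide by the smallest (0.12261 mol): C 1.000, H 1.500, O 1.000
Multiplying each by 2 gives whole numbers: C 2.00, H 3.00, O 2.00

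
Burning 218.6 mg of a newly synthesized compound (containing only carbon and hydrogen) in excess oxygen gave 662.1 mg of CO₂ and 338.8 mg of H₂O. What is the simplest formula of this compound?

C2H5

mol C = 0.6621 g CO₂ ÷ 44.009 g/mol = 0.015045 mol
mol H = 2 × 0.3388 g H₂O ÷ 18.015 g/mol = 0.037613 mol
Divide by the smallest (0.015045 mol): C 1.000, H 2.500
Multiplying each by 2 gives whole numbers: C 2.00, H 5.00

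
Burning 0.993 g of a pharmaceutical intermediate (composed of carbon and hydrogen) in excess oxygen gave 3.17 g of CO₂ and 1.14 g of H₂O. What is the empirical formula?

mol C = 3.17 g CO₂ ÷ 44.009 g/mol = 0.07203 mol
mol H = 2 × 1.14 g H₂O ÷ 18.015 g/mol = 0.1266 mol
Divide by the smallest (0.07203 mol): C 1.000, H 1.757
Multiplying each by 4 gives whole numbers: C 4.00, H 7.03

C4H7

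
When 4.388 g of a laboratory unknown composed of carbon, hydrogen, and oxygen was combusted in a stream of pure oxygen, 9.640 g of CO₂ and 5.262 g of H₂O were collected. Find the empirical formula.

C3H8O

mol C = 9.640 g CO₂ ÷ 44.009 g/mol = 0.21905 mol
mol H = 2 × 5.262 g H₂O ÷ 18.015 g/mol = 0.58418 mol
mass O = 4.388 − (2.6310 + 0.58885) = 1.1682 g → mol O = 1.1682 ÷ 15.999 = 0.073016 mol
Divide by the smallest (0.073016 mol): C 3.000, H 8.001, O 1.000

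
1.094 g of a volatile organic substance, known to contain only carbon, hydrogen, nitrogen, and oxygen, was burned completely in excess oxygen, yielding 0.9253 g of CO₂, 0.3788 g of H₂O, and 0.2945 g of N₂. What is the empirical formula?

mol C = 0.9253 g CO₂ ÷ 44.009 g/mol = 0.021025 mol
mol H = 2 × 0.3788 g H₂O ÷ 18.015 g/mol = 0.042054 mol
mol N = 2 × 0.2945 g N₂ ÷ 28.014 g/mol = 0.021025 mol
mass O = 1.094 − (0.25253 + 0.042390 + 0.29450) = 0.50458 g → mol O = 0.50458 ÷ 15.999 = 0.031538 mol
Divide by the smallest (0.021025 mol): C 1.000, H 2.000, N 1.000, O 1.500
Multiplying each by 2 gives whole numbers: C 2.00, H 4.00, N 2.00, O 3.00

C2H4N2O3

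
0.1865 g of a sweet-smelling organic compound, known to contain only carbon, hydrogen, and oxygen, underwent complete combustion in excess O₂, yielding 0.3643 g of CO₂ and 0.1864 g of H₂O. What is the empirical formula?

C2H5O

mol C = 0.3643 g CO₂ ÷ 44.009 g/mol = 0.0082779 mol
mol H = 2 × 0.1864 g H₂O ÷ 18.015 g/mol = 0.020694 mol
mass O = 0.1865 − (0.099425 + 0.020859) = 0.066215 g → mol O = 0.066215 ÷ 15.999 = 0.0041387 mol
Divide by the smallest (0.0041387 mol): C 2.000, H 5.000, O 1.000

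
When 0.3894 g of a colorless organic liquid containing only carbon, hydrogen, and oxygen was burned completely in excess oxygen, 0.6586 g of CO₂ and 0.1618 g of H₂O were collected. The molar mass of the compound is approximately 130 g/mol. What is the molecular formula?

mol C = 0.6586 g CO₂ ÷ 44.009 g/mol = 0.014965 mol
mol H = 2 × 0.1618 g H₂O ÷ 18.015 g/mol = 0.017963 mol
mass O = 0.3894 − (0.17975 + 0.018107) = 0.19155 g → mol O = 0.19155 ÷ 15.999 = 0.011972 mol
Divide by the smallest (0.011972 mol): C 1.250, H 1.500, O 1.000
Multiplying each by 4 gives whole numbers: C 5.00, H 6.00, O 4.00
Empirical formula: C5H6O4
Empirical-formula mass = 130.10 g/mol; 130 ÷ 130.10 ≈ 1, so the molecular formula is C5H6O4.

C5H6O4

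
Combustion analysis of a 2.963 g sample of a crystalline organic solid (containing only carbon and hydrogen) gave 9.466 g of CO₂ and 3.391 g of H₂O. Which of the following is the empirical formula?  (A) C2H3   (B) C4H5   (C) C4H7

mol C = 9.466 g CO₂ ÷ 44.009 g/mol = 0.21509 mol
mol H = 2 × 3.391 g H₂O ÷ 18.015 g/mol = 0.37646 mol
Divide by the smallest (0.21509 mol): C 1.000, H 1.750
Multiplying each by 4 gives whole numbers: C 4.00, H 7.00

(C) C4H7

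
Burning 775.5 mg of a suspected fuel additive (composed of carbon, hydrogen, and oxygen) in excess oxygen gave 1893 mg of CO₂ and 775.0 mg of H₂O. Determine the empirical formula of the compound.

C4H8O

mol C = 1.893 g CO₂ ÷ 44.009 g/mol = 0.043014 mol
mol H = 2 × 0.7750 g H₂O ÷ 18.015 g/mol = 0.086039 mol
mass O = 0.7755 − (0.51664 + 0.086728) = 0.17213 g → mol O = 0.17213 ÷ 15.999 = 0.010759 mol
Divide by the smallest (0.010759 mol): C 3.998, H 7.997, O 1.000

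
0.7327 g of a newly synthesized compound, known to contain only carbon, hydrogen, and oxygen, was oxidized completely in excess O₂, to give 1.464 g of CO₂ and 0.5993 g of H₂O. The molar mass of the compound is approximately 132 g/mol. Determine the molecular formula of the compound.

mol C = 1.464 g CO₂ ÷ 44.009 g/mol = 0.033266 mol
mol H = 2 × 0.5993 g H₂O ÷ 18.015 g/mol = 0.066533 mol
mass O = 0.7327 − (0.39956 + 0.067066) = 0.26608 g → mol O = 0.26608 ÷ 15.999 = 0.016631 mol
Divide by the smallest (0.016631 mol): C 2.000, H 4.001, O 1.000
Empirical formula: C2H4O
Empirical-formula mass = 44.05 g/mol; 132 ÷ 44.05 ≈ 3, so the molecular formula is C6H12O3.

C6H12O3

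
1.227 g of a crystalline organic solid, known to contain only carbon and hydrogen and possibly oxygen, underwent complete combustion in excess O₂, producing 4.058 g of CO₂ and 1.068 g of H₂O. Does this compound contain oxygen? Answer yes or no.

no

mol C = 4.058 g CO₂ ÷ 44.009 g/mol = 0.092208 mol
mol H = 2 × 1.068 g H₂O ÷ 18.015 g/mol = 0.11857 mol
C and H together account for 1.2270 g — essentially the entire 1.227 g sample — so the compound contains no oxygen.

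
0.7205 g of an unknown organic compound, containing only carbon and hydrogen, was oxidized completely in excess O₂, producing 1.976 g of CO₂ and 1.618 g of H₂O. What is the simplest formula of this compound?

mol C = 1.976 g CO₂ ÷ 44.009 g/mol = 0.044900 mol
mol H = 2 × 1.618 g H₂O ÷ 18.015 g/mol = 0.17963 mol
Divide by the smallest (0.044900 mol): C 1.000, H 4.001

CH4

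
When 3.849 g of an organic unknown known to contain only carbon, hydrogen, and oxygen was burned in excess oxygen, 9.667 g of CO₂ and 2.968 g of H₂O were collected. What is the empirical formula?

mol C = 9.667 g CO₂ ÷ 44.009 g/mol = 0.21966 mol
mol H = 2 × 2.968 g H₂O ÷ 18.015 g/mol = 0.32950 mol
mass O = 3.849 − (2.6383 + 0.33214) = 0.87853 g → mol O = 0.87853 ÷ 15.999 = 0.054912 mol
Divide by the smallest (0.054912 mol): C 4.000, H 6.001, O 1.000

C4H6O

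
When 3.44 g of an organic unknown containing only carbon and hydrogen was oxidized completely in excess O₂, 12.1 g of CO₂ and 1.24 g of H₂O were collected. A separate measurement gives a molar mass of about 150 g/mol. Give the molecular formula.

C12H6

mol C = 12.1 g CO₂ ÷ 44.009 g/mol = 0.2749 mol
mol H = 2 × 1.24 g H₂O ÷ 18.015 g/mol = 0.1377 mol
Divide by the smallest (0.1377 mol): C 1.997, H 1.000
Empirical formula: C2H
Empirical-formula mass = 25.03 g/mol; 150 ÷ 25.03 ≈ 6, so the molecular formula is C12H6.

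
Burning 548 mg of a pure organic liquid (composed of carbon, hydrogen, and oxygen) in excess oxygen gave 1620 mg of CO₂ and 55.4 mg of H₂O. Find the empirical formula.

mol C = 1.62 g CO₂ ÷ 44.009 g/mol = 0.03681 mol
mol H = 2 × 0.0554 g H₂O ÷ 18.015 g/mol = 0.006150 mol
mass O = 0.548 − (0.4421 + 0.006200) = 0.09967 g → mol O = 0.09967 ÷ 15.999 = 0.006230 mol
Divide by the smallest (0.006150 mol): C 5.985, H 1.000, O 1.013

C6HO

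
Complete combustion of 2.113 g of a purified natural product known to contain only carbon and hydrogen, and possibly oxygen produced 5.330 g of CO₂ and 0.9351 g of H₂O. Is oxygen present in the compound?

mol C = 5.330 g CO₂ ÷ 44.009 g/mol = 0.12111 mol
mol H = 2 × 0.9351 g H₂O ÷ 18.015 g/mol = 0.10381 mol
C and H account for only 1.5593 g of the 2.113 g sample; the remaining 0.55368 g must be oxygen.

yes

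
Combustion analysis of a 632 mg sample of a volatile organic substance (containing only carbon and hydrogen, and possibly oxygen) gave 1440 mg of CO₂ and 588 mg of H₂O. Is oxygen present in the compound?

mol C = 1.44 g CO₂ ÷ 44.009 g/mol = 0.03272 mol
mol H = 2 × 0.588 g H₂O ÷ 18.015 g/mol = 0.06528 mol
C and H account for only 0.4588 g of the 0.632 g sample; the remaining 0.1732 g must be oxygen.

yes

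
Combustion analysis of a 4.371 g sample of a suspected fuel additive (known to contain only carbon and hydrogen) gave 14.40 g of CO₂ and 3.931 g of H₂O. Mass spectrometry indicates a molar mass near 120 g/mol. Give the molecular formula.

mol C = 14.40 g CO₂ ÷ 44.009 g/mol = 0.32721 mol
mol H = 2 × 3.931 g H₂O ÷ 18.015 g/mol = 0.43641 mol
Divide by the smallest (0.32721 mol): C 1.000, H 1.334
Multiplying each by 3 gives whole numbers: C 3.00, H 4.00
Empirical formula: C3H4
Empirical-formula mass = 40.06 g/mol; 120 ÷ 40.06 ≈ 3, so the molecular formula is C9H12.

C9H12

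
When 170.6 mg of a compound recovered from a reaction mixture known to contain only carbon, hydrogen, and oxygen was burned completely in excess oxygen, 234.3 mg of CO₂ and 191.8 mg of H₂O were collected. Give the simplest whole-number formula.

CH4O

mol C = 0.2343 g CO₂ ÷ 44.009 g/mol = 0.0053239 mol
mol H = 2 × 0.1918 g H₂O ÷ 18.015 g/mol = 0.021293 mol
mass O = 0.1706 − (0.063945 + 0.021464) = 0.085191 g → mol O = 0.085191 ÷ 15.999 = 0.0053248 mol
Divide by the smallest (0.0053239 mol): C 1.000, H 4.000, O 1.000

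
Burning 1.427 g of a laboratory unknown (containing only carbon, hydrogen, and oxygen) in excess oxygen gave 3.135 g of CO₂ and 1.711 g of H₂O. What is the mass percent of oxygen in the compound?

26.62%

mol C = 3.135 g CO₂ ÷ 44.009 g/mol = 0.071235 mol
mol H = 2 × 1.711 g H₂O ÷ 18.015 g/mol = 0.18995 mol
mass O = 1.427 − (0.85561 + 0.19147) = 0.37992 g → mol O = 0.37992 ÷ 15.999 = 0.023746 mol
mass % O = 0.37992 g ÷ 1.427 g × 100%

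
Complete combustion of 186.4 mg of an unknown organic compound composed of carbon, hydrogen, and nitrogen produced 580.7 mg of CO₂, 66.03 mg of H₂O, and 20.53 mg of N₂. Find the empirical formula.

C9H5N

mol C = 0.5807 g CO₂ ÷ 44.009 g/mol = 0.013195 mol
mol H = 2 × 0.06603 g H₂O ÷ 18.015 g/mol = 0.0073306 mol
mol N = 2 × 0.02053 g N₂ ÷ 28.014 g/mol = 0.0014657 mol
Divide by the smallest (0.0014657 mol): C 9.003, H 5.001, N 1.000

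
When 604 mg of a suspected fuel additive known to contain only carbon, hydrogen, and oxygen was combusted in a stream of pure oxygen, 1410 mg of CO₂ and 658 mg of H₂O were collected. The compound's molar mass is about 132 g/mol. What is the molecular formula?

mol C = 1.41 g CO₂ ÷ 44.009 g/mol = 0.03204 mol
mol H = 2 × 0.658 g H₂O ÷ 18.015 g/mol = 0.07305 mol
mass O = 0.604 − (0.3848 + 0.07363) = 0.1455 g → mol O = 0.1455 ÷ 15.999 = 0.009097 mol
Divide by the smallest (0.009097 mol): C 3.522, H 8.030, O 1.000
Multiplying each by 2 gives whole numbers: C 7.04, H 16.06, O 2.00
Empirical formula: C7H16O2
Empirical-formula mass = 132.20 g/mol; 132 ÷ 132.20 ≈ 1, so the molecular formula is C7H16O2.

C7H16O2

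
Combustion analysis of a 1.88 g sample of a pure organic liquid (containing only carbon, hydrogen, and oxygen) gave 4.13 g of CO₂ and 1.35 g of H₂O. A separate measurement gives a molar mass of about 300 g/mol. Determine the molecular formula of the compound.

C15H24O6

mol C = 4.13 g CO₂ ÷ 44.009 g/mol = 0.09384 mol
mol H = 2 × 1.35 g H₂O ÷ 18.015 g/mol = 0.1499 mol
mass O = 1.88 − (1.127 + 0.1511) = 0.6018 g → mol O = 0.6018 ÷ 15.999 = 0.03761 mol
Divide by the smallest (0.03761 mol): C 2.495, H 3.985, O 1.000
Multiplying each by 2 gives whole numbers: C 4.99, H 7.97, O 2.00
Empirical formula: C5H8O2
Empirical-formula mass = 100.12 g/mol; 300 ÷ 100.12 ≈ 3, so the molecular formula is C15H24O6.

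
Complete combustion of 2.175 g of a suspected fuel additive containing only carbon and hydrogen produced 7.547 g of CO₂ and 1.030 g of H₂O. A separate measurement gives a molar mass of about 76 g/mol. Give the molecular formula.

C6H4

mol C = 7.547 g CO₂ ÷ 44.009 g/mol = 0.17149 mol
mol H = 2 × 1.030 g H₂O ÷ 18.015 g/mol = 0.11435 mol
Divide by the smallest (0.11435 mol): C 1.500, H 1.000
Multiplying each by 2 gives whole numbers: C 3.00, H 2.00
Empirical formula: C3H2
Empirical-formula mass = 38.05 g/mol; 76 ÷ 38.05 ≈ 2, so the molecular formula is C6H4.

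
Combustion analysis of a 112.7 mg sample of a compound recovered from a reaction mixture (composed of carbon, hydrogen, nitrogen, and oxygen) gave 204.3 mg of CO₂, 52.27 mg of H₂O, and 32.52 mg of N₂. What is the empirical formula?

mol C = 0.2043 g CO₂ ÷ 44.009 g/mol = 0.0046422 mol
mol H = 2 × 0.05227 g H₂O ÷ 18.015 g/mol = 0.0058029 mol
mol N = 2 × 0.03252 g N₂ ÷ 28.014 g/mol = 0.0023217 mol
mass O = 0.1127 − (0.055758 + 0.0058494 + 0.032520) = 0.018573 g → mol O = 0.018573 ÷ 15.999 = 0.0011609 mol
Divide by the smallest (0.0011609 mol): C 3.999, H 4.999, N 2.000, O 1.000

C4H5N2O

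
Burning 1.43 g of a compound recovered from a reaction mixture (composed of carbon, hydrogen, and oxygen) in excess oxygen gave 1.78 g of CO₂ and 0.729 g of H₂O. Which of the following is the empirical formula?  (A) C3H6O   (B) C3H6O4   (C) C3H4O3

(B) C3H6O4

mol C = 1.78 g CO₂ ÷ 44.009 g/mol = 0.04045 mol
mol H = 2 × 0.729 g H₂O ÷ 18.015 g/mol = 0.08093 mol
mass O = 1.43 − (0.4858 + 0.08158) = 0.8626 g → mol O = 0.8626 ÷ 15.999 = 0.05392 mol
Divide by the smallest (0.04045 mol): C 1.000, H 2.001, O 1.333
Multiplying each by 3 gives whole numbers: C 3.00, H 6.00, O 4.00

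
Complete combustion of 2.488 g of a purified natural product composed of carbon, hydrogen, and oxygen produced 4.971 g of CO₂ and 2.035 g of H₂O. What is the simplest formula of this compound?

mol C = 4.971 g CO₂ ÷ 44.009 g/mol = 0.11295 mol
mol H = 2 × 2.035 g H₂O ÷ 18.015 g/mol = 0.22592 mol
mass O = 2.488 − (1.3567 + 0.22773) = 0.90358 g → mol O = 0.90358 ÷ 15.999 = 0.056477 mol
Divide by the smallest (0.056477 mol): C 2.000, H 4.000, O 1.000

C2H4O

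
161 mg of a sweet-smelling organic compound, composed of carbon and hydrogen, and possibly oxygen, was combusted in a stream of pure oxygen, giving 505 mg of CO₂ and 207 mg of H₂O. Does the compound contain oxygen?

mol C = 0.505 g CO₂ ÷ 44.009 g/mol = 0.01147 mol
mol H = 2 × 0.207 g H₂O ÷ 18.015 g/mol = 0.02298 mol
C and H together account for 0.1610 g — essentially the entire 0.161 g sample — so the compound contains no oxygen.

no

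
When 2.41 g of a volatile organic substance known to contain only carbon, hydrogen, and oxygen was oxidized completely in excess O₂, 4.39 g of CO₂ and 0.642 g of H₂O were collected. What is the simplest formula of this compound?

C7H5O5

mol C = 4.39 g CO₂ ÷ 44.009 g/mol = 0.09975 mol
mol H = 2 × 0.642 g H₂O ÷ 18.015 g/mol = 0.07127 mol
mass O = 2.41 − (1.198 + 0.07184) = 1.140 g → mol O = 1.140 ÷ 15.999 = 0.07126 mol
Divide by the smallest (0.07126 mol): C 1.400, H 1.000, O 1.000
Multiplying each by 5 gives whole numbers: C 7.00, H 5.00, O 5.00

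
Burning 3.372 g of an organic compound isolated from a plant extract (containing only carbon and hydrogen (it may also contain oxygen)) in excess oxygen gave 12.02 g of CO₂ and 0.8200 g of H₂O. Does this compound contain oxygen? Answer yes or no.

mol C = 12.02 g CO₂ ÷ 44.009 g/mol = 0.27313 mol
mol H = 2 × 0.8200 g H₂O ÷ 18.015 g/mol = 0.091035 mol
C and H together account for 3.3723 g — essentially the entire 3.372 g sample — so the compound contains no oxygen.

no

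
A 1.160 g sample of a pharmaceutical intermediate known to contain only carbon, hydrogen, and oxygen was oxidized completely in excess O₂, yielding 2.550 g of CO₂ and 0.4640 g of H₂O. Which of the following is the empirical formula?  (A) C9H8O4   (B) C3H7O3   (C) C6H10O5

mol C = 2.550 g CO₂ ÷ 44.009 g/mol = 0.057943 mol
mol H = 2 × 0.4640 g H₂O ÷ 18.015 g/mol = 0.051513 mol
mass O = 1.160 − (0.69595 + 0.051925) = 0.41213 g → mol O = 0.41213 ÷ 15.999 = 0.025759 mol
Divide by the smallest (0.025759 mol): C 2.249, H 2.000, O 1.000
Multiplying each by 4 gives whole numbers: C 9.00, H 8.00, O 4.00

(A) C9H8O4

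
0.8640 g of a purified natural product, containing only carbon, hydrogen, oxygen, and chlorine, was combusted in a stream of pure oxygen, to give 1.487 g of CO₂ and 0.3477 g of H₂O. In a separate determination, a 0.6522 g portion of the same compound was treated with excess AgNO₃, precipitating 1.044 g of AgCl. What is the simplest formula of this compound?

mol C = 1.487 g CO₂ ÷ 44.009 g/mol = 0.033789 mol
mol H = 2 × 0.3477 g H₂O ÷ 18.015 g/mol = 0.038601 mol
From the AgCl data: mol Cl per gram of compound = (1.044 ÷ 143.318) ÷ 0.6522 = 0.011169 mol/g, so in the 0.8640 g combustion sample mol Cl = 0.0096501 mol
mass O = 0.8640 − (0.40583 + 0.038910 + 0.34210) = 0.077159 g → mol O = 0.077159 ÷ 15.999 = 0.0048227 mol
Divide by the smallest (0.0048227 mol): C 7.006, H 8.004, Cl 2.001, O 1.000

C7H8Cl2O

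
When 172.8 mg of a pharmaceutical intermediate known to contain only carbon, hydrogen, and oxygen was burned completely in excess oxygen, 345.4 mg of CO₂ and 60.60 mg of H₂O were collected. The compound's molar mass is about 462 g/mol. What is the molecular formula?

mol C = 0.3454 g CO₂ ÷ 44.009 g/mol = 0.0078484 mol
mol H = 2 × 0.06060 g H₂O ÷ 18.015 g/mol = 0.0067277 mol
mass O = 0.1728 − (0.094267 + 0.0067815) = 0.071751 g → mol O = 0.071751 ÷ 15.999 = 0.0044847 mol
Divide by the smallest (0.0044847 mol): C 1.750, H 1.500, O 1.000
Multiplying each by 4 gives whole numbers: C 7.00, H 6.00, O 4.00
Empirical formula: C7H6O4
Empirical-formula mass = 154.12 g/mol; 462 ÷ 154.12 ≈ 3, so the molecular formula is C21H18O12.

C21H18O12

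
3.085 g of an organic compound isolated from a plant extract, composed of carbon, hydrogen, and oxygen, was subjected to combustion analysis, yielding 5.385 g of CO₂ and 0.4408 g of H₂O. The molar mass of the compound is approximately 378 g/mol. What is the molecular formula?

C15H6O12

mol C = 5.385 g CO₂ ÷ 44.009 g/mol = 0.12236 mol
mol H = 2 × 0.4408 g H₂O ÷ 18.015 g/mol = 0.048937 mol
mass O = 3.085 − (1.4697 + 0.049328) = 1.5660 g → mol O = 1.5660 ÷ 15.999 = 0.097880 mol
Divide by the smallest (0.048937 mol): C 2.500, H 1.000, O 2.000
Multiplying each by 2 gives whole numbers: C 5.00, H 2.00, O 4.00
Empirical formula: C5H2O4
Empirical-formula mass = 126.07 g/mol; 378 ÷ 126.07 ≈ 3, so the molecular formula is C15H6O12.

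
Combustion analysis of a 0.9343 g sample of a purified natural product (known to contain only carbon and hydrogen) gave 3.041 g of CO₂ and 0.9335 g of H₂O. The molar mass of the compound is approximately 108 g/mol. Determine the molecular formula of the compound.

C8H12

mol C = 3.041 g CO₂ ÷ 44.009 g/mol = 0.069100 mol
mol H = 2 × 0.9335 g H₂O ÷ 18.015 g/mol = 0.10364 mol
Divide by the smallest (0.069100 mol): C 1.000, H 1.500
Multiplying each by 2 gives whole numbers: C 2.00, H 3.00
Empirical formula: C2H3
Empirical-formula mass = 27.05 g/mol; 108 ÷ 27.05 ≈ 4, so the molecular formula is C8H12.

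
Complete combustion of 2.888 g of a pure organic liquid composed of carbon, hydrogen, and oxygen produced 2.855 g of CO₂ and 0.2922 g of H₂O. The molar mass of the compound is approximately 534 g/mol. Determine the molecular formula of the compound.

mol C = 2.855 g CO₂ ÷ 44.009 g/mol = 0.064873 mol
mol H = 2 × 0.2922 g H₂O ÷ 18.015 g/mol = 0.032440 mol
mass O = 2.888 − (0.77919 + 0.032699) = 2.0761 g → mol O = 2.0761 ÷ 15.999 = 0.12976 mol
Divide by the smallest (0.032440 mol): C 2.000, H 1.000, O 4.000
Empirical formula: C2HO4
Empirical-formula mass = 89.03 g/mol; 534 ÷ 89.03 ≈ 6, so the molecular formula is C12H6O24.

C12H6O24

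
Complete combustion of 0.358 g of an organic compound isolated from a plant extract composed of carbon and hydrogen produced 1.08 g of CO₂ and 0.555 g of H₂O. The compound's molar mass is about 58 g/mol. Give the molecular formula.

C4H10

mol C = 1.08 g CO₂ ÷ 44.009 g/mol = 0.02454 mol
mol H = 2 × 0.555 g H₂O ÷ 18.015 g/mol = 0.06162 mol
Divide by the smallest (0.02454 mol): C 1.000, H 2.511
Multiplying each by 2 gives whole numbers: C 2.00, H 5.02
Empirical formula: C2H5
Empirical-formula mass = 29.06 g/mol; 58 ÷ 29.06 ≈ 2, so the molecular formula is C4H10.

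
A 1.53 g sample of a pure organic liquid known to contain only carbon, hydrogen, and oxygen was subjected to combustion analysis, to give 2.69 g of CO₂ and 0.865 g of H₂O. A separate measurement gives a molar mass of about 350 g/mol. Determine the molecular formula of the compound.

C14H22O10

mol C = 2.69 g CO₂ ÷ 44.009 g/mol = 0.06112 mol
mol H = 2 × 0.865 g H₂O ÷ 18.015 g/mol = 0.09603 mol
mass O = 1.53 − (0.7342 + 0.09680) = 0.6990 g → mol O = 0.6990 ÷ 15.999 = 0.04369 mol
Divide by the smallest (0.04369 mol): C 1.399, H 2.198, O 1.000
Multiplying each by 5 gives whole numbers: C 6.99, H 10.99, O 5.00
Empirical formula: C7H11O5
Empirical-formula mass = 175.16 g/mol; 350 ÷ 175.16 ≈ 2, so the molecular formula is C14H22O10.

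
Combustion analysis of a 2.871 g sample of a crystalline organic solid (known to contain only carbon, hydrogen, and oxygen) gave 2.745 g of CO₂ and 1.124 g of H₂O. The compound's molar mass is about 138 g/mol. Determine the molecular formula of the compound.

C3H6O6

mol C = 2.745 g CO₂ ÷ 44.009 g/mol = 0.062374 mol
mol H = 2 × 1.124 g H₂O ÷ 18.015 g/mol = 0.12478 mol
mass O = 2.871 − (0.74917 + 0.12578) = 1.9960 g → mol O = 1.9960 ÷ 15.999 = 0.12476 mol
Divide by the smallest (0.062374 mol): C 1.000, H 2.001, O 2.000
Empirical formula: CH2O2
Empirical-formula mass = 46.02 g/mol; 138 ÷ 46.02 ≈ 3, so the molecular formula is C3H6O6.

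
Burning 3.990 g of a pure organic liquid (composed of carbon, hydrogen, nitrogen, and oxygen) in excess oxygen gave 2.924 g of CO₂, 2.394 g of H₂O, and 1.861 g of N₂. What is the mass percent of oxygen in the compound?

26.64%

mol C = 2.924 g CO₂ ÷ 44.009 g/mol = 0.066441 mol
mol H = 2 × 2.394 g H₂O ÷ 18.015 g/mol = 0.26578 mol
mol N = 2 × 1.861 g N₂ ÷ 28.014 g/mol = 0.13286 mol
mass O = 3.990 − (0.79802 + 0.26790 + 1.8610) = 1.0631 g → mol O = 1.0631 ÷ 15.999 = 0.066446 mol
mass % O = 1.0631 g ÷ 3.990 g × 100%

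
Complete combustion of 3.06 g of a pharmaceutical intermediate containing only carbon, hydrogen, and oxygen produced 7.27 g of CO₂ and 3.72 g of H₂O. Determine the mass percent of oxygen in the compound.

21.6%

mol C = 7.27 g CO₂ ÷ 44.009 g/mol = 0.1652 mol
mol H = 2 × 3.72 g H₂O ÷ 18.015 g/mol = 0.4130 mol
mass O = 3.06 − (1.984 + 0.4163) = 0.6596 g → mol O = 0.6596 ÷ 15.999 = 0.04123 mol
mass % O = 0.6596 g ÷ 3.06 g × 100%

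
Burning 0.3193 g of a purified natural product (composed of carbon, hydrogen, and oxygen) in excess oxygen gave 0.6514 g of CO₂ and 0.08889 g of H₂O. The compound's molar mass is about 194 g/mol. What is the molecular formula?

C9H6O5

mol C = 0.6514 g CO₂ ÷ 44.009 g/mol = 0.014802 mol
mol H = 2 × 0.08889 g H₂O ÷ 18.015 g/mol = 0.0098684 mol
mass O = 0.3193 − (0.17778 + 0.0099474) = 0.13157 g → mol O = 0.13157 ÷ 15.999 = 0.0082237 mol
Divide by the smallest (0.0082237 mol): C 1.800, H 1.200, O 1.000
Multiplying each by 5 gives whole numbers: C 9.00, H 6.00, O 5.00
Empirical formula: C9H6O5
Empirical-formula mass = 194.14 g/mol; 194 ÷ 194.14 ≈ 1, so the molecular formula is C9H6O5.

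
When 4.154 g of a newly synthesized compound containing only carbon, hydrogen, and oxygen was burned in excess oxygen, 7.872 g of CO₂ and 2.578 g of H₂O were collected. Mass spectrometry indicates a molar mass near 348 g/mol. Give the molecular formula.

mol C = 7.872 g CO₂ ÷ 44.009 g/mol = 0.17887 mol
mol H = 2 × 2.578 g H₂O ÷ 18.015 g/mol = 0.28621 mol
mass O = 4.154 − (2.1484 + 0.28850) = 1.7171 g → mol O = 1.7171 ÷ 15.999 = 0.10732 mol
Divide by the smallest (0.10732 mol): C 1.667, H 2.667, O 1.000
Multiplying each by 3 gives whole numbers: C 5.00, H 8.00, O 3.00
Empirical formula: C5H8O3
Empirical-formula mass = 116.12 g/mol; 348 ÷ 116.12 ≈ 3, so the molecular formula is C15H24O9.

C15H24O9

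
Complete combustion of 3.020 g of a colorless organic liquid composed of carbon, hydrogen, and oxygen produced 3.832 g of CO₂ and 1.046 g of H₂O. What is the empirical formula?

mol C = 3.832 g CO₂ ÷ 44.009 g/mol = 0.087073 mol
mol H = 2 × 1.046 g H₂O ÷ 18.015 g/mol = 0.11613 mol
mass O = 3.020 − (1.0458 + 0.11705) = 1.8571 g → mol O = 1.8571 ÷ 15.999 = 0.11608 mol
Divide by the smallest (0.087073 mol): C 1.000, H 1.334, O 1.333
Multiplying each by 3 gives whole numbers: C 3.00, H 4.00, O 4.00

C3H4O4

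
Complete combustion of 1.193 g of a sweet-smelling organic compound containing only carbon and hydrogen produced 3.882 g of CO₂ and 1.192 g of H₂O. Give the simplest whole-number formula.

mol C = 3.882 g CO₂ ÷ 44.009 g/mol = 0.088209 mol
mol H = 2 × 1.192 g H₂O ÷ 18.015 g/mol = 0.13233 mol
Divide by the smallest (0.088209 mol): C 1.000, H 1.500
Multiplying each by 2 gives whole numbers: C 2.00, H 3.00

C2H3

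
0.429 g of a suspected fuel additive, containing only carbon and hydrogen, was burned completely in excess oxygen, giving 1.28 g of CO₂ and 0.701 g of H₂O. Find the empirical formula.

mol C = 1.28 g CO₂ ÷ 44.009 g/mol = 0.02908 mol
mol H = 2 × 0.701 g H₂O ÷ 18.015 g/mol = 0.07782 mol
Divide by the smallest (0.02908 mol): C 1.000, H 2.676
Multiplying each by 3 gives whole numbers: C 3.00, H 8.03

C3H8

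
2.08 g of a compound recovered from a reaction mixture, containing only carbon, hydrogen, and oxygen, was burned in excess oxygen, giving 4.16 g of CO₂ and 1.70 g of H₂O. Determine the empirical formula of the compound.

C2H4O

mol C = 4.16 g CO₂ ÷ 44.009 g/mol = 0.09453 mol
mol H = 2 × 1.70 g H₂O ÷ 18.015 g/mol = 0.1887 mol
mass O = 2.08 − (1.135 + 0.1902) = 0.7544 g → mol O = 0.7544 ÷ 15.999 = 0.04715 mol
Divide by the smallest (0.04715 mol): C 2.005, H 4.003, O 1.000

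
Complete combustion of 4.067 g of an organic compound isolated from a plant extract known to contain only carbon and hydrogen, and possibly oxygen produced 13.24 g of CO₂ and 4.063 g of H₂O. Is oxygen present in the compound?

no

mol C = 13.24 g CO₂ ÷ 44.009 g/mol = 0.30085 mol
mol H = 2 × 4.063 g H₂O ÷ 18.015 g/mol = 0.45107 mol
C and H together account for 4.0682 g — essentially the entire 4.067 g sample — so the compound contains no oxygen.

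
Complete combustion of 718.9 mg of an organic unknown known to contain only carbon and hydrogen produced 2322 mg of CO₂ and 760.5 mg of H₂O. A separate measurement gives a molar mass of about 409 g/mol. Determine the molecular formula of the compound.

C30H48

mol C = 2.322 g CO₂ ÷ 44.009 g/mol = 0.052762 mol
mol H = 2 × 0.7605 g H₂O ÷ 18.015 g/mol = 0.084430 mol
Divide by the smallest (0.052762 mol): C 1.000, H 1.600
Multiplying each by 5 gives whole numbers: C 5.00, H 8.00
Empirical formula: C5H8
Empirical-formula mass = 68.12 g/mol; 409 ÷ 68.12 ≈ 6, so the molecular formula is C30H48.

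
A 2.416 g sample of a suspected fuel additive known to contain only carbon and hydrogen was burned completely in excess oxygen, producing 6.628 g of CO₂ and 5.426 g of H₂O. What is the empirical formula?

CH4

mol C = 6.628 g CO₂ ÷ 44.009 g/mol = 0.15061 mol
mol H = 2 × 5.426 g H₂O ÷ 18.015 g/mol = 0.60239 mol
Divide by the smallest (0.15061 mol): C 1.000, H 4.000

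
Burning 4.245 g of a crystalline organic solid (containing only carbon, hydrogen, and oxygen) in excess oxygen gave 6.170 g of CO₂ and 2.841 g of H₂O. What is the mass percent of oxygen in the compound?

mol C = 6.170 g CO₂ ÷ 44.009 g/mol = 0.14020 mol
mol H = 2 × 2.841 g H₂O ÷ 18.015 g/mol = 0.31540 mol
mass O = 4.245 − (1.6839 + 0.31793) = 2.2431 g → mol O = 2.2431 ÷ 15.999 = 0.14021 mol
mass % O = 2.2431 g ÷ 4.245 g × 100%

52.84%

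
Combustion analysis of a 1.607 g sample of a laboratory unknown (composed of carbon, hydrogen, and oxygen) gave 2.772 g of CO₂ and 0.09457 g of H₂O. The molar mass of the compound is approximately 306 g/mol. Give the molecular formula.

mol C = 2.772 g CO₂ ÷ 44.009 g/mol = 0.062987 mol
mol H = 2 × 0.09457 g H₂O ÷ 18.015 g/mol = 0.010499 mol
mass O = 1.607 − (0.75654 + 0.010583) = 0.83988 g → mol O = 0.83988 ÷ 15.999 = 0.052496 mol
Divide by the smallest (0.010499 mol): C 5.999, H 1.000, O 5.000
Empirical formula: C6HO5
Empirical-formula mass = 153.07 g/mol; 306 ÷ 153.07 ≈ 2, so the molecular formula is C12H2O10.

C12H2O10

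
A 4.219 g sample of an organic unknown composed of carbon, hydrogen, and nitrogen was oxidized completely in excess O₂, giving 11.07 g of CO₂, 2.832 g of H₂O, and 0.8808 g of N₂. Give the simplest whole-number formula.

C4H5N

mol C = 11.07 g CO₂ ÷ 44.009 g/mol = 0.25154 mol
mol H = 2 × 2.832 g H₂O ÷ 18.015 g/mol = 0.31440 mol
mol N = 2 × 0.8808 g N₂ ÷ 28.014 g/mol = 0.062883 mol
Divide by the smallest (0.062883 mol): C 4.000, H 5.000, N 1.000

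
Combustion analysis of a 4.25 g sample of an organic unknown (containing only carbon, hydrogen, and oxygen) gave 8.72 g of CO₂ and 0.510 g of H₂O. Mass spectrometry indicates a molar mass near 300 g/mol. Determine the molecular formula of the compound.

C14H4O8

mol C = 8.72 g CO₂ ÷ 44.009 g/mol = 0.1981 mol
mol H = 2 × 0.510 g H₂O ÷ 18.015 g/mol = 0.05662 mol
mass O = 4.25 − (2.380 + 0.05707) = 1.813 g → mol O = 1.813 ÷ 15.999 = 0.1133 mol
Divide by the smallest (0.05662 mol): C 3.500, H 1.000, O 2.001
Multiplying each by 2 gives whole numbers: C 7.00, H 2.00, O 4.00
Empirical formula: C7H2O4
Empirical-formula mass = 150.09 g/mol; 300 ÷ 150.09 ≈ 2, so the molecular formula is C14H4O8.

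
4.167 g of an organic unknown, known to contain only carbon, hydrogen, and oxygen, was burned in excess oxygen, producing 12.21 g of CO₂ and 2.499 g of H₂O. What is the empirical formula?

C8H8O

mol C = 12.21 g CO₂ ÷ 44.009 g/mol = 0.27744 mol
mol H = 2 × 2.499 g H₂O ÷ 18.015 g/mol = 0.27744 mol
mass O = 4.167 − (3.3324 + 0.27965) = 0.55497 g → mol O = 0.55497 ÷ 15.999 = 0.034688 mol
Divide by the smallest (0.034688 mol): C 7.998, H 7.998, O 1.000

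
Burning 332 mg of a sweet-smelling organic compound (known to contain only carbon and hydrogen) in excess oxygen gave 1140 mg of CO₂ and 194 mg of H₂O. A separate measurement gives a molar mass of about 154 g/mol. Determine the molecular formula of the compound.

C12H10

mol C = 1.14 g CO₂ ÷ 44.009 g/mol = 0.02590 mol
mol H = 2 × 0.194 g H₂O ÷ 18.015 g/mol = 0.02154 mol
Divide by the smallest (0.02154 mol): C 1.203, H 1.000
Multiplying each by 5 gives whole numbers: C 6.01, H 5.00
Empirical formula: C6H5
Empirical-formula mass = 77.11 g/mol; 154 ÷ 77.11 ≈ 2, so the molecular formula is C12H10.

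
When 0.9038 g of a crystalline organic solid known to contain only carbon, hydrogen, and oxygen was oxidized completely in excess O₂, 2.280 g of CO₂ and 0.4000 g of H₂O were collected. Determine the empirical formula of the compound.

C7H6O2

mol C = 2.280 g CO₂ ÷ 44.009 g/mol = 0.051808 mol
mol H = 2 × 0.4000 g H₂O ÷ 18.015 g/mol = 0.044407 mol
mass O = 0.9038 − (0.62226 + 0.044763) = 0.23678 g → mol O = 0.23678 ÷ 15.999 = 0.014799 mol
Divide by the smallest (0.014799 mol): C 3.501, H 3.001, O 1.000
Multiplying each by 2 gives whole numbers: C 7.00, H 6.00, O 2.00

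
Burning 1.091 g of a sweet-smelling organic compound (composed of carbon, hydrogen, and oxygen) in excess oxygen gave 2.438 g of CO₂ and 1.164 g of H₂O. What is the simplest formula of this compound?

mol C = 2.438 g CO₂ ÷ 44.009 g/mol = 0.055398 mol
mol H = 2 × 1.164 g H₂O ÷ 18.015 g/mol = 0.12923 mol
mass O = 1.091 − (0.66538 + 0.13026) = 0.29536 g → mol O = 0.29536 ÷ 15.999 = 0.018461 mol
Divide by the smallest (0.018461 mol): C 3.001, H 7.000, O 1.000

C3H7O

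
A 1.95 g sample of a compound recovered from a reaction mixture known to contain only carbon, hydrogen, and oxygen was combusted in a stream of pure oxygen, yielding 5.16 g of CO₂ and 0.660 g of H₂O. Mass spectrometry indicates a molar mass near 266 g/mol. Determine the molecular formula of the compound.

C16H10O4

mol C = 5.16 g CO₂ ÷ 44.009 g/mol = 0.1172 mol
mol H = 2 × 0.660 g H₂O ÷ 18.015 g/mol = 0.07327 mol
mass O = 1.95 − (1.408 + 0.07386) = 0.4679 g → mol O = 0.4679 ÷ 15.999 = 0.02924 mol
Divide by the smallest (0.02924 mol): C 4.009, H 2.506, O 1.000
Multiplying each by 2 gives whole numbers: C 8.02, H 5.01, O 2.00
Empirical formula: C8H5O2
Empirical-formula mass = 133.13 g/mol; 266 ÷ 133.13 ≈ 2, so the molecular formula is C16H10O4.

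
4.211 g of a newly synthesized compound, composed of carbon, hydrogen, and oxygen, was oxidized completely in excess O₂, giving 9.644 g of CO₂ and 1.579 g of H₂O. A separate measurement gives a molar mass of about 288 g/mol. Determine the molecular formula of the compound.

mol C = 9.644 g CO₂ ÷ 44.009 g/mol = 0.21914 mol
mol H = 2 × 1.579 g H₂O ÷ 18.015 g/mol = 0.17530 mol
mass O = 4.211 − (2.6321 + 0.17670) = 1.4022 g → mol O = 1.4022 ÷ 15.999 = 0.087646 mol
Divide by the smallest (0.087646 mol): C 2.500, H 2.000, O 1.000
Multiplying each by 2 gives whole numbers: C 5.00, H 4.00, O 2.00
Empirical formula: C5H4O2
Empirical-formula mass = 96.08 g/mol; 288 ÷ 96.08 ≈ 3, so the molecular formula is C15H12O6.

C15H12O6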